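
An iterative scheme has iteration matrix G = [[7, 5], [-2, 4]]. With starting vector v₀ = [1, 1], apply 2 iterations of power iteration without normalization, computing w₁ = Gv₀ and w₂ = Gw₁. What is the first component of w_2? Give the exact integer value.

94

w1 = Gv₀ = (12, 2)
w2 = Gw1 = (94, -16)
The requested component of w2 is 94.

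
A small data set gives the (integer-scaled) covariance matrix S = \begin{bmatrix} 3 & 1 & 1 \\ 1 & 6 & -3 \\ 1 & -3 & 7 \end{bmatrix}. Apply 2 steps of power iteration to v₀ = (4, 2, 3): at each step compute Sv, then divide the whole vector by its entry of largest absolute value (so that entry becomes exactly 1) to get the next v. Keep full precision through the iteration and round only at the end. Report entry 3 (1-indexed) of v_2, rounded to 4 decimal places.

Sv0 = (17.00000, 7.00000, 19.00000); divide by 19.00000 → v1 = (0.89474, 0.36842, 1.00000)
Sv1 = (4.05263, 0.10526, 6.78947); divide by 6.78947 → v2 = (0.59690, 0.01550, 1.00000)
Requested entry of v2: 129/129 = 1.0000

1.0000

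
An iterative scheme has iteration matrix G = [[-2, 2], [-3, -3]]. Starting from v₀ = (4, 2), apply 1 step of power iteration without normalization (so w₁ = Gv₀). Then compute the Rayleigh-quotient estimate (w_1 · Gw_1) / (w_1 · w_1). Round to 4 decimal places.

w1 = Gv₀ = (-4, -18)
Gw1 = (-28, 66)
w1·Gw1 = (-4)·(-28) + (-18)·66 = -1076; w1·w1 = (-4)·(-4) + (-18)·(-18) = 340
λ ≈ -1076/340 = -3.1647

λ ≈ -3.1647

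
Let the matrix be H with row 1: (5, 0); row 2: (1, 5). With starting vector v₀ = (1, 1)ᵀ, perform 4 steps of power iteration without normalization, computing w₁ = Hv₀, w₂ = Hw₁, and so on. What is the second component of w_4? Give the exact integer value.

1125

w1 = Hv₀ = (5·1 + 0·1; 1·1 + 5·1) = (5, 6)
w2 = Hw1 = (5·5 + 0·6; 1·5 + 5·6) = (25, 35)
w3 = Hw2 = (125, 200)
w4 = Hw3 = (625, 1125)
The requested component of w4 is 1125.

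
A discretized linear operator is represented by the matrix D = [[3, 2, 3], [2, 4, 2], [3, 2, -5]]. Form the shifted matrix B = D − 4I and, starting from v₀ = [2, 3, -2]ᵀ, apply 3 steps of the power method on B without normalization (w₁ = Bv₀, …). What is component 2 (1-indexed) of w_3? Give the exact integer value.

-368

B = D − 4I has rows (-1, 2, 3); (2, 0, 2); (3, 2, -9)
w1 = Bv₀ = ((-1)·2 + 2·3 + 3·(-2); 2·2 + 0·3 + 2·(-2); 3·2 + 2·3 + (-9)·(-2)) = (-2, 0, 30)
w2 = Bw1 = ((-1)·(-2) + 2·0 + 3·30; 2·(-2) + 0·0 + 2·30; 3·(-2) + 2·0 + (-9)·30) = (92, 56, -276)
w3 = Bw2 = (-808, -368, 2872)
Requested component of w3: -368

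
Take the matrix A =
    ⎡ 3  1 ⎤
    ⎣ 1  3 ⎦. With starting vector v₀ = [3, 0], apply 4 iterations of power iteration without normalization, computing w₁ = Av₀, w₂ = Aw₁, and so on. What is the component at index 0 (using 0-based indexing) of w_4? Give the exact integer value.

w1 = Av₀ = (3·3 + 1·0; 1·3 + 3·0) = (9, 3)
w2 = Aw1 = (3·9 + 1·3; 1·9 + 3·3) = (30, 18)
w3 = Aw2 = (108, 84)
w4 = Aw3 = (408, 360)
The requested component of w4 is 408.

408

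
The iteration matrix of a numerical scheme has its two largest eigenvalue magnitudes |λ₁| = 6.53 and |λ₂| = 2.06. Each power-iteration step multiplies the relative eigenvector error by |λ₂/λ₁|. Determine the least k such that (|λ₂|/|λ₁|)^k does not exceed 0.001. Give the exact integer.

6

|λ₂/λ₁| = 2.06/6.53 = 0.31547
Need k ≥ ln(0.001) / ln(0.31547) = -6.9078 / -1.1537 ≈ 5.987
Smallest integer k satisfying the bound: 6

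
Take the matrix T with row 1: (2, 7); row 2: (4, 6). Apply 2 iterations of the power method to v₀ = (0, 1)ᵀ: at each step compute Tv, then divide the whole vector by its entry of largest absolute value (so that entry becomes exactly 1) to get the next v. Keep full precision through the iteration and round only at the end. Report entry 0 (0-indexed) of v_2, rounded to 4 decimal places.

0.8750

Tv0 = (7.00000, 6.00000); divide by 7.00000 → v1 = (1.00000, 0.85714)
Tv1 = (8.00000, 9.14286); divide by 9.14286 → v2 = (0.87500, 1.00000)
Requested entry of v2: 56/64 = 0.8750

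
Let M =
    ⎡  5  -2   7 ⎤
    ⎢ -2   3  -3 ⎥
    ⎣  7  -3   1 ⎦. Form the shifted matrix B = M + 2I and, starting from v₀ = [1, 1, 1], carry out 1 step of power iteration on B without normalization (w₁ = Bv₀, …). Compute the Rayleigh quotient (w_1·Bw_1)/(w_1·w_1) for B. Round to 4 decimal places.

μ ≈ 12.0777

B = M + 2I has rows (7, -2, 7); (-2, 5, -3); (7, -3, 3)
w1 = Bv₀ = (7·1 + (-2)·1 + 7·1; (-2)·1 + 5·1 + (-3)·1; 7·1 + (-3)·1 + 3·1) = (12, 0, 7)
Bw1 = (133, -45, 105)
w1·Bw1 = 2331; w1·w1 = 193; μ ≈ 2331/193 = 12.0777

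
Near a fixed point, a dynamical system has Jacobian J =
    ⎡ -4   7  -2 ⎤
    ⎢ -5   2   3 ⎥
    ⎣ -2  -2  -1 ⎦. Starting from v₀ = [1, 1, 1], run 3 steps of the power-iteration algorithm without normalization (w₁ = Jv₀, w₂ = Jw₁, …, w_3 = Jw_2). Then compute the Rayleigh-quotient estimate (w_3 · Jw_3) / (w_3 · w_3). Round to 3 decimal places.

w1 = Jv₀ = ((-4)·1 + 7·1 + (-2)·1; (-5)·1 + 2·1 + 3·1; (-2)·1 + (-2)·1 + (-1)·1) = (1, 0, -5)
w2 = Jw1 = ((-4)·1 + 7·0 + (-2)·(-5); (-5)·1 + 2·0 + 3·(-5); (-2)·1 + (-2)·0 + (-1)·(-5)) = (6, -20, 3)
w3 = Jw2 = (-170, -61, 25)
Jw3 = (203, 803, 437)
w3·Jw3 = (-170)·203 + (-61)·803 + 25·437 = -72568; w3·w3 = (-170)·(-170) + (-61)·(-61) + 25·25 = 33246
λ ≈ -72568/33246 = -2.183

λ ≈ -2.183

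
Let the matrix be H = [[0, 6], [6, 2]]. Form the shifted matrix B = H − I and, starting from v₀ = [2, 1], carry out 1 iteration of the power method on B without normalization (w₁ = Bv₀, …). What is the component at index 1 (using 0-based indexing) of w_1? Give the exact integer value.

13

B = H − I has rows (-1, 6); (6, 1)
w1 = Bv₀ = ((-1)·2 + 6·1; 6·2 + 1·1) = (4, 13)
Requested component of w1: 13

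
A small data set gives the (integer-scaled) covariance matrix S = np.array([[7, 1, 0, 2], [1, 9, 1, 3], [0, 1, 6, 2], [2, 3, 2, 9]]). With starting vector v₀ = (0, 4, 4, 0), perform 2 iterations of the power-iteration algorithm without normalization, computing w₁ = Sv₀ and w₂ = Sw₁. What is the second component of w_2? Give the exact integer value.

w1 = Sv₀ = (7·0 + 1·4 + 0·4 + 2·0; 1·0 + 9·4 + 1·4 + 3·0; 0·0 + 1·4 + 6·4 + 2·0; 2·0 + 3·4 + 2·4 + 9·0) = (4, 40, 28, 20)
w2 = Sw1 = (7·4 + 1·40 + 0·28 + 2·20; 1·4 + 9·40 + 1·28 + 3·20; 0·4 + 1·40 + 6·28 + 2·20; 2·4 + 3·40 + 2·28 + 9·20) = (108, 452, 248, 364)
The requested component of w2 is 452.

452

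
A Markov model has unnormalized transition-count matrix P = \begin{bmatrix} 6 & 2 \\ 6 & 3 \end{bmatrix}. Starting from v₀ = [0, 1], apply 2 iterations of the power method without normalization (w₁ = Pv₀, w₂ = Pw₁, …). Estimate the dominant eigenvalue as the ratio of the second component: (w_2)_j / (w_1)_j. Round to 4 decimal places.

λ ≈ 7.0000

w1 = Pv₀ = (6·0 + 2·1; 6·0 + 3·1) = (2, 3)
w2 = Pw1 = (6·2 + 2·3; 6·2 + 3·3) = (18, 21)
Ratio at component: 21 / 3 = 7.0000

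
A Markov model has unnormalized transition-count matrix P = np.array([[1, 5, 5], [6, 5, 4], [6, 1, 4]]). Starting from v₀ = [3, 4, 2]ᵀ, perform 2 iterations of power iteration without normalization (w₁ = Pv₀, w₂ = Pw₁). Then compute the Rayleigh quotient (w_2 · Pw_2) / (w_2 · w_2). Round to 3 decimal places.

12.169

w1 = Pv₀ = (1·3 + 5·4 + 5·2; 6·3 + 5·4 + 4·2; 6·3 + 1·4 + 4·2) = (33, 46, 30)
w2 = Pw1 = (1·33 + 5·46 + 5·30; 6·33 + 5·46 + 4·30; 6·33 + 1·46 + 4·30) = (413, 548, 364)
Pw2 = (4973, 6674, 4482)
w2·Pw2 = 413·4973 + 548·6674 + 364·4482 = 7342649; w2·w2 = 413·413 + 548·548 + 364·364 = 603369
λ ≈ 7342649/603369 = 12.169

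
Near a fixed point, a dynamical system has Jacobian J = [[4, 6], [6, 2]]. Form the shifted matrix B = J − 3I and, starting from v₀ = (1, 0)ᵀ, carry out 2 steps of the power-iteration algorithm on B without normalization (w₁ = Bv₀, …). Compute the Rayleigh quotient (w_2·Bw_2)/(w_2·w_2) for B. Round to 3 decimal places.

B = J − 3I has rows (1, 6); (6, -1)
w1 = Bv₀ = (1·1 + 6·0; 6·1 + (-1)·0) = (1, 6)
w2 = Bw1 = (1·1 + 6·6; 6·1 + (-1)·6) = (37, 0)
Bw2 = (37, 222)
w2·Bw2 = 1369; w2·w2 = 1369; μ ≈ 1369/1369 = 1.000

1.000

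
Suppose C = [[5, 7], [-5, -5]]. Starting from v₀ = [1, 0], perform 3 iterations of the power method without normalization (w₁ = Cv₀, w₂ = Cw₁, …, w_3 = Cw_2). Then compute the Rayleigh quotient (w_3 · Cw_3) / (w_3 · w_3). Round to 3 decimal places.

w1 = Cv₀ = (5·1 + 7·0; (-5)·1 + (-5)·0) = (5, -5)
w2 = Cw1 = (5·5 + 7·(-5); (-5)·5 + (-5)·(-5)) = (-10, 0)
w3 = Cw2 = (-50, 50)
Cw3 = (100, 0)
w3·Cw3 = (-50)·100 + 50·0 = -5000; w3·w3 = (-50)·(-50) + 50·50 = 5000
λ ≈ -5000/5000 = -1.000

-1.000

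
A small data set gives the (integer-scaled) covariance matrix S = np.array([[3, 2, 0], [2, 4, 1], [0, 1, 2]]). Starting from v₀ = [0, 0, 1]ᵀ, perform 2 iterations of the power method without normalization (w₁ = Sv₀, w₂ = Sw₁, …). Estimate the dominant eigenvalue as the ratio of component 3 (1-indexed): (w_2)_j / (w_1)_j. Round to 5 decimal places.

w1 = Sv₀ = (0, 1, 2)
w2 = Sw1 = (2, 6, 5)
Ratio at component: 5 / 2 = 2.50000

λ ≈ 2.50000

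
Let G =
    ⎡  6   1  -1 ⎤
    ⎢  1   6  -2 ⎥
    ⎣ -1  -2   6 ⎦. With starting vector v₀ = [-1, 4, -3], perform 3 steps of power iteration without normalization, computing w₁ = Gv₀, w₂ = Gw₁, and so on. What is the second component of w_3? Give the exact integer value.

w1 = Gv₀ = (6·(-1) + 1·4 + (-1)·(-3); 1·(-1) + 6·4 + (-2)·(-3); (-1)·(-1) + (-2)·4 + 6·(-3)) = (1, 29, -25)
w2 = Gw1 = (6·1 + 1·29 + (-1)·(-25); 1·1 + 6·29 + (-2)·(-25); (-1)·1 + (-2)·29 + 6·(-25)) = (60, 225, -209)
w3 = Gw2 = (794, 1828, -1764)
The requested component of w3 is 1828.

1828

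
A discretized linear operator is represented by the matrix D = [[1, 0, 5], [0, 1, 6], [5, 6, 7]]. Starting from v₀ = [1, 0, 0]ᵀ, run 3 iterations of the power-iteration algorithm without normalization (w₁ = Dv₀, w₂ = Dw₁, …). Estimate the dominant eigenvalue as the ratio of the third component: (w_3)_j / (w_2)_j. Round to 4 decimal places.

λ ≈ 14.7500

w1 = Dv₀ = (1, 0, 5)
w2 = Dw1 = (26, 30, 40)
w3 = Dw2 = (226, 270, 590)
Ratio at component: 590 / 40 = 14.7500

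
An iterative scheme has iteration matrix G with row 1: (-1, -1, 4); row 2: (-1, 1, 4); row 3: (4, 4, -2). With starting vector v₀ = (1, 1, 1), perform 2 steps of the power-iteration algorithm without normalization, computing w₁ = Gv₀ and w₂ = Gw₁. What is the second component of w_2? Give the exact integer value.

26

w1 = Gv₀ = ((-1)·1 + (-1)·1 + 4·1; (-1)·1 + 1·1 + 4·1; 4·1 + 4·1 + (-2)·1) = (2, 4, 6)
w2 = Gw1 = ((-1)·2 + (-1)·4 + 4·6; (-1)·2 + 1·4 + 4·6; 4·2 + 4·4 + (-2)·6) = (18, 26, 12)
The requested component of w2 is 26.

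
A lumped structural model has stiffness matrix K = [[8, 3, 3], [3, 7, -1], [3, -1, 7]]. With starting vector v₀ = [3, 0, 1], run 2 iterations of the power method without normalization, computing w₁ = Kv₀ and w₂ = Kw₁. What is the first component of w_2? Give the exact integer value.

288

w1 = Kv₀ = (27, 8, 16)
w2 = Kw1 = (288, 121, 185)
The requested component of w2 is 288.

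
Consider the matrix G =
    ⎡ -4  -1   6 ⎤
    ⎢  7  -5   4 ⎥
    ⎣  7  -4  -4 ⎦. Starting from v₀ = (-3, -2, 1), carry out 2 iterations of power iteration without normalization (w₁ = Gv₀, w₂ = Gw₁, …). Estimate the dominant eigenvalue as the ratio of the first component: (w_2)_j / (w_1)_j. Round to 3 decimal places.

-8.750

w1 = Gv₀ = (20, -7, -17)
w2 = Gw1 = (-175, 107, 236)
Ratio at component: -175 / 20 = -8.750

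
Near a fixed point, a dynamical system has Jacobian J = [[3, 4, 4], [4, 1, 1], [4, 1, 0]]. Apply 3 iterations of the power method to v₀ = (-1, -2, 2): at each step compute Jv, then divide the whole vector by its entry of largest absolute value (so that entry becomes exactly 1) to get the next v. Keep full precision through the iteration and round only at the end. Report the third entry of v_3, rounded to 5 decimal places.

Jv0 = (-3.000000, -4.000000, -6.000000); divide by -6.000000 → v1 = (0.500000, 0.666667, 1.000000)
Jv1 = (8.166667, 3.666667, 2.666667); divide by 8.166667 → v2 = (1.000000, 0.448980, 0.326531)
Jv2 = (6.102041, 4.775510, 4.448980); divide by 6.102041 → v3 = (1.000000, 0.782609, 0.729097)
Requested entry of v3: -218/-299 = 0.72910

0.72910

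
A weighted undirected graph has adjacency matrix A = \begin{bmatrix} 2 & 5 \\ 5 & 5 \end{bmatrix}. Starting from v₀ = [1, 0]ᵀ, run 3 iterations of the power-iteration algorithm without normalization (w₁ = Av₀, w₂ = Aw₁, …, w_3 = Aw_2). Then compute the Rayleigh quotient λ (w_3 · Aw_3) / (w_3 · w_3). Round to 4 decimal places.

8.7190

w1 = Av₀ = (2, 5)
w2 = Aw1 = (29, 35)
w3 = Aw2 = (233, 320)
Aw3 = (2066, 2765)
w3·Aw3 = 233·2066 + 320·2765 = 1366178; w3·w3 = 233·233 + 320·320 = 156689
λ ≈ 1366178/156689 = 8.7190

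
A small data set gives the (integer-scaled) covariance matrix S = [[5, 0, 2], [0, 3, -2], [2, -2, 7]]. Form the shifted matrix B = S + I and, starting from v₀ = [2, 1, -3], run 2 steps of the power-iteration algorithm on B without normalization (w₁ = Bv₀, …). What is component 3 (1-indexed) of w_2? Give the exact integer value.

-184

B = S + I has rows (6, 0, 2); (0, 4, -2); (2, -2, 8)
w1 = Bv₀ = (6, 10, -22)
w2 = Bw1 = (-8, 84, -184)
Requested component of w2: -184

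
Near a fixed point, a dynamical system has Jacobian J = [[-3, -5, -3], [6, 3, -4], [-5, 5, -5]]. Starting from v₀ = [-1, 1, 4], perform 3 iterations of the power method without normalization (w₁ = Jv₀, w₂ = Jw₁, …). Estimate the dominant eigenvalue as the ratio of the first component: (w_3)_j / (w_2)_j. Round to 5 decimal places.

-0.42515

w1 = Jv₀ = ((-3)·(-1) + (-5)·1 + (-3)·4; 6·(-1) + 3·1 + (-4)·4; (-5)·(-1) + 5·1 + (-5)·4) = (-14, -19, -10)
w2 = Jw1 = ((-3)·(-14) + (-5)·(-19) + (-3)·(-10); 6·(-14) + 3·(-19) + (-4)·(-10); (-5)·(-14) + 5·(-19) + (-5)·(-10)) = (167, -101, 25)
w3 = Jw2 = (-71, 599, -1465)
Ratio at component: -71 / 167 = -0.42515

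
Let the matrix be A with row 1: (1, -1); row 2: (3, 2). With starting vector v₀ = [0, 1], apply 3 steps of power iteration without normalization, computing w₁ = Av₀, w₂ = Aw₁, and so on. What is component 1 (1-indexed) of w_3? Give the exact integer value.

-4

w1 = Av₀ = (1·0 + (-1)·1; 3·0 + 2·1) = (-1, 2)
w2 = Aw1 = (1·(-1) + (-1)·2; 3·(-1) + 2·2) = (-3, 1)
w3 = Aw2 = (-4, -7)
The requested component of w3 is -4.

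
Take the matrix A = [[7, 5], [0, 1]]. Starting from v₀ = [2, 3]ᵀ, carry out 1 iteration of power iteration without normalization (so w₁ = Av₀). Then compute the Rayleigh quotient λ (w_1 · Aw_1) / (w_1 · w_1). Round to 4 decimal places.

w1 = Av₀ = (7·2 + 5·3; 0·2 + 1·3) = (29, 3)
Aw1 = (218, 3)
w1·Aw1 = 29·218 + 3·3 = 6331; w1·w1 = 29·29 + 3·3 = 850
λ ≈ 6331/850 = 7.4482

7.4482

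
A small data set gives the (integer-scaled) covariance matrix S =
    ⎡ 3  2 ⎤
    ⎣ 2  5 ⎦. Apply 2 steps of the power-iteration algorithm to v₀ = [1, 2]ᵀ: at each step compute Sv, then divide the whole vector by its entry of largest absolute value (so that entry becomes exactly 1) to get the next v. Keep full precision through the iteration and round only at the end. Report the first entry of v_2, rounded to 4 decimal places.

Sv0 = (7.00000, 12.00000); divide by 12.00000 → v1 = (0.58333, 1.00000)
Sv1 = (3.75000, 6.16667); divide by 6.16667 → v2 = (0.60811, 1.00000)
Requested entry of v2: 45/74 = 0.6081

0.6081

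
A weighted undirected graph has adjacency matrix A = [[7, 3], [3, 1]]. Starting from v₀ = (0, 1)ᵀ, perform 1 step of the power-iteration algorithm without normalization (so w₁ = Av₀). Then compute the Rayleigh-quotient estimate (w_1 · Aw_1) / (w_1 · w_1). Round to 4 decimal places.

8.2000

w1 = Av₀ = (3, 1)
Aw1 = (24, 10)
w1·Aw1 = 3·24 + 1·10 = 82; w1·w1 = 3·3 + 1·1 = 10
λ ≈ 82/10 = 8.2000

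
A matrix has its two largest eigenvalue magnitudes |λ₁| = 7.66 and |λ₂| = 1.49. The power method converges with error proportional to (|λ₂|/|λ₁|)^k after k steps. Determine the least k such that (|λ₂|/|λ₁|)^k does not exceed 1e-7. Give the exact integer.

|λ₂/λ₁| = 1.49/7.66 = 0.19452
Need k ≥ ln(1e-7) / ln(0.19452) = -16.1181 / -1.6372 ≈ 9.845
Smallest integer k satisfying the bound: 10

10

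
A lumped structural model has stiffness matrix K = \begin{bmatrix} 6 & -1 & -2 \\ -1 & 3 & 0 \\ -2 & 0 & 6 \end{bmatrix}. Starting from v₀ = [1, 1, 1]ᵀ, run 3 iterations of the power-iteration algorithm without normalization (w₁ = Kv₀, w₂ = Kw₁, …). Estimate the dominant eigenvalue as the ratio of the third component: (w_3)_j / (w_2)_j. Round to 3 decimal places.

w1 = Kv₀ = (6·1 + (-1)·1 + (-2)·1; (-1)·1 + 3·1 + 0·1; (-2)·1 + 0·1 + 6·1) = (3, 2, 4)
w2 = Kw1 = (6·3 + (-1)·2 + (-2)·4; (-1)·3 + 3·2 + 0·4; (-2)·3 + 0·2 + 6·4) = (8, 3, 18)
w3 = Kw2 = (9, 1, 92)
Ratio at component: 92 / 18 = 5.111

5.111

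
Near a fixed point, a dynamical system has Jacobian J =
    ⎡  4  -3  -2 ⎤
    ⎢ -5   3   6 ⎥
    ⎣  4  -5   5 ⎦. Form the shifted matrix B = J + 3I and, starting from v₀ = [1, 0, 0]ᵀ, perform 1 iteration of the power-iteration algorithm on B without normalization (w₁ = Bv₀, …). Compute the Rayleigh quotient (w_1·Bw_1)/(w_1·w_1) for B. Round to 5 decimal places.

B = J + 3I has rows (7, -3, -2); (-5, 6, 6); (4, -5, 8)
w1 = Bv₀ = (7·1 + (-3)·0 + (-2)·0; (-5)·1 + 6·0 + 6·0; 4·1 + (-5)·0 + 8·0) = (7, -5, 4)
Bw1 = (56, -41, 85)
w1·Bw1 = 937; w1·w1 = 90; μ ≈ 937/90 = 10.41111

μ ≈ 10.41111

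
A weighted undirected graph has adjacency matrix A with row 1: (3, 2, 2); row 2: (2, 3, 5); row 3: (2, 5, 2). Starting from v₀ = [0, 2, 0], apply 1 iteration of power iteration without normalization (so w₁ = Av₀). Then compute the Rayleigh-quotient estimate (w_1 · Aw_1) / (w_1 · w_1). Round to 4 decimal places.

w1 = Av₀ = (4, 6, 10)
Aw1 = (44, 76, 58)
w1·Aw1 = 4·44 + 6·76 + 10·58 = 1212; w1·w1 = 4·4 + 6·6 + 10·10 = 152
λ ≈ 1212/152 = 7.9737

7.9737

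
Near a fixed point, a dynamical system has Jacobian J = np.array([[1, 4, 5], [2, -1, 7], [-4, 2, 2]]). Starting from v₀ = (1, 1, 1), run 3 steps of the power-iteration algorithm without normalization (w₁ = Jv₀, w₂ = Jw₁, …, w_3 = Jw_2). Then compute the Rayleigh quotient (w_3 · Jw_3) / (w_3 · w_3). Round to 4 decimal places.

w1 = Jv₀ = (1·1 + 4·1 + 5·1; 2·1 + (-1)·1 + 7·1; (-4)·1 + 2·1 + 2·1) = (10, 8, 0)
w2 = Jw1 = (1·10 + 4·8 + 5·0; 2·10 + (-1)·8 + 7·0; (-4)·10 + 2·8 + 2·0) = (42, 12, -24)
w3 = Jw2 = (-30, -96, -192)
Jw3 = (-1374, -1308, -456)
w3·Jw3 = (-30)·(-1374) + (-96)·(-1308) + (-192)·(-456) = 254340; w3·w3 = (-30)·(-30) + (-96)·(-96) + (-192)·(-192) = 46980
λ ≈ 254340/46980 = 5.4138

λ ≈ 5.4138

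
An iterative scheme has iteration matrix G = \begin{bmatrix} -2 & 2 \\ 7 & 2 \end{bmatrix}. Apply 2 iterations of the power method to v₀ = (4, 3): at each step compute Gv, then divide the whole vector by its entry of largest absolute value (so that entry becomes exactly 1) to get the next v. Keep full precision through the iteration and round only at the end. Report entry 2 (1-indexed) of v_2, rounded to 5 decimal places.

0.75000

Gv0 = (-2.000000, 34.000000); divide by 34.000000 → v1 = (-0.058824, 1.000000)
Gv1 = (2.117647, 1.588235); divide by 2.117647 → v2 = (1.000000, 0.750000)
Requested entry of v2: 54/72 = 0.75000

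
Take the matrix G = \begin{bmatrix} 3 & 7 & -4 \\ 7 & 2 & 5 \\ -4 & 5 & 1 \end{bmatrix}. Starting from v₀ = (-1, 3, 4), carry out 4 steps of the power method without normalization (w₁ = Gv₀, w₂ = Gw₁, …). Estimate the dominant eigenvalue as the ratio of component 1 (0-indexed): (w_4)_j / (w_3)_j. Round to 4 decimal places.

w1 = Gv₀ = (2, 19, 23)
w2 = Gw1 = (47, 167, 110)
w3 = Gw2 = (870, 1213, 757)
w4 = Gw3 = (8073, 12301, 3342)
Ratio at component: 12301 / 1213 = 10.1410

λ ≈ 10.1410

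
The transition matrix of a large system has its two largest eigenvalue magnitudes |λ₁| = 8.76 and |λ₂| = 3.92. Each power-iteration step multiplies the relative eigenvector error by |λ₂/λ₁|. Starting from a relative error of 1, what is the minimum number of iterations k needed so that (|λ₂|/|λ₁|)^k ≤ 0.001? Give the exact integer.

9

|λ₂/λ₁| = 3.92/8.76 = 0.44749
Need k ≥ ln(0.001) / ln(0.44749) = -6.9078 / -0.8041 ≈ 8.591
Smallest integer k satisfying the bound: 9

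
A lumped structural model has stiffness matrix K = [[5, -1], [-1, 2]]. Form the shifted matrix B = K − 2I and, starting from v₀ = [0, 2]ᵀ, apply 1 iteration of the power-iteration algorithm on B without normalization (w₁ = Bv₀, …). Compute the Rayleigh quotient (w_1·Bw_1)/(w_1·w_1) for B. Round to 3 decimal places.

μ ≈ 3.000

B = K − 2I has rows (3, -1); (-1, 0)
w1 = Bv₀ = (-2, 0)
Bw1 = (-6, 2)
w1·Bw1 = 12; w1·w1 = 4; μ ≈ 12/4 = 3.000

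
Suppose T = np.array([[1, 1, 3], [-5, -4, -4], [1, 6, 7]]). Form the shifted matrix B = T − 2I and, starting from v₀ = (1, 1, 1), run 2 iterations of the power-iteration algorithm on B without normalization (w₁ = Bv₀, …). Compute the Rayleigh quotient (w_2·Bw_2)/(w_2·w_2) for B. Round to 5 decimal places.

-3.59091

B = T − 2I has rows (-1, 1, 3); (-5, -6, -4); (1, 6, 5)
w1 = Bv₀ = ((-1)·1 + 1·1 + 3·1; (-5)·1 + (-6)·1 + (-4)·1; 1·1 + 6·1 + 5·1) = (3, -15, 12)
w2 = Bw1 = ((-1)·3 + 1·(-15) + 3·12; (-5)·3 + (-6)·(-15) + (-4)·12; 1·3 + 6·(-15) + 5·12) = (18, 27, -27)
Bw2 = (-72, -144, 45)
w2·Bw2 = -6399; w2·w2 = 1782; μ ≈ -6399/1782 = -3.59091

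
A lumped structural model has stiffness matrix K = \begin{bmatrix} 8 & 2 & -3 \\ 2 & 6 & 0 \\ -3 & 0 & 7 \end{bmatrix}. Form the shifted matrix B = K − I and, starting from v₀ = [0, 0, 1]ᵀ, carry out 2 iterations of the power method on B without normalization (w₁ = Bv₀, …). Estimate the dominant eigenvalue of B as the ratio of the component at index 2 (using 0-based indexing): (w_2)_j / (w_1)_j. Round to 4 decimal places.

7.5000

B = K − I has rows (7, 2, -3); (2, 5, 0); (-3, 0, 6)
w1 = Bv₀ = (-3, 0, 6)
w2 = Bw1 = (-39, -6, 45)
Ratio: 45/6 = 7.5000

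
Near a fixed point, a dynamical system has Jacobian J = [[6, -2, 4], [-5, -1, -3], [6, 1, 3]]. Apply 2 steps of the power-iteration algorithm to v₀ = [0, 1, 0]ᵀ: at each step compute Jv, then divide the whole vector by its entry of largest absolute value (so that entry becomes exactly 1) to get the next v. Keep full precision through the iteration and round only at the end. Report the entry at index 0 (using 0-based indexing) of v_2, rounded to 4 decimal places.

0.6000

Jv0 = (-2.00000, -1.00000, 1.00000); divide by -2.00000 → v1 = (1.00000, 0.50000, -0.50000)
Jv1 = (3.00000, -4.00000, 5.00000); divide by 5.00000 → v2 = (0.60000, -0.80000, 1.00000)
Requested entry of v2: -6/-10 = 0.6000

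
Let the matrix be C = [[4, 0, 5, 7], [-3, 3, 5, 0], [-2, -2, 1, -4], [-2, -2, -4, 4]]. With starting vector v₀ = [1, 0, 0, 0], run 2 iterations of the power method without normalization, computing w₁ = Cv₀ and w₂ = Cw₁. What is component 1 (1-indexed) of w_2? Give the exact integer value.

-8

w1 = Cv₀ = (4, -3, -2, -2)
w2 = Cw1 = (-8, -31, 4, -2)
The requested component of w2 is -8.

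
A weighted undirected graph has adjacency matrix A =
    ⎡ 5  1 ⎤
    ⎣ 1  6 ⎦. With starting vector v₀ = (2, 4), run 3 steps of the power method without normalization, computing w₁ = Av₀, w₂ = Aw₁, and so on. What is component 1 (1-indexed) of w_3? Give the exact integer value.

650

w1 = Av₀ = (14, 26)
w2 = Aw1 = (96, 170)
w3 = Aw2 = (650, 1116)
The requested component of w3 is 650.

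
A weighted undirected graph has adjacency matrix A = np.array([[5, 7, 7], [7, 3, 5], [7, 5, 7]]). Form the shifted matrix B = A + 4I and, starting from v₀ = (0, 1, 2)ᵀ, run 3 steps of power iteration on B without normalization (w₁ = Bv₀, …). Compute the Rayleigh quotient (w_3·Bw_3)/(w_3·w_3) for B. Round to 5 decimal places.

21.84998

B = A + 4I has rows (9, 7, 7); (7, 7, 5); (7, 5, 11)
w1 = Bv₀ = (9·0 + 7·1 + 7·2; 7·0 + 7·1 + 5·2; 7·0 + 5·1 + 11·2) = (21, 17, 27)
w2 = Bw1 = (9·21 + 7·17 + 7·27; 7·21 + 7·17 + 5·27; 7·21 + 5·17 + 11·27) = (497, 401, 529)
w3 = Bw2 = (10983, 8931, 11303)
Bw3 = (240485, 195913, 245869)
w3·Bw3 = 7170003065; w3·w3 = 328146859; μ ≈ 7170003065/328146859 = 21.84998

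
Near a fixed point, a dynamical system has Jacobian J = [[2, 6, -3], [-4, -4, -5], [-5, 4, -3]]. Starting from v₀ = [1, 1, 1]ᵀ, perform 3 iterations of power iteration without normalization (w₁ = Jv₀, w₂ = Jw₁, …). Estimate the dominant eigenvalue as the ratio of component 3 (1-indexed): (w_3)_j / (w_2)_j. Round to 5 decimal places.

w1 = Jv₀ = (2·1 + 6·1 + (-3)·1; (-4)·1 + (-4)·1 + (-5)·1; (-5)·1 + 4·1 + (-3)·1) = (5, -13, -4)
w2 = Jw1 = (2·5 + 6·(-13) + (-3)·(-4); (-4)·5 + (-4)·(-13) + (-5)·(-4); (-5)·5 + 4·(-13) + (-3)·(-4)) = (-56, 52, -65)
w3 = Jw2 = (395, 341, 683)
Ratio at component: 683 / -65 = -10.50769

λ ≈ -10.50769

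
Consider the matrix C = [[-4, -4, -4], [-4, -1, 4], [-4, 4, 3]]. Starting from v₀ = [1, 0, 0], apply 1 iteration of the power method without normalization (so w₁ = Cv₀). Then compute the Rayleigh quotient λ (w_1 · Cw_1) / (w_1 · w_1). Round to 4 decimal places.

w1 = Cv₀ = ((-4)·1 + (-4)·0 + (-4)·0; (-4)·1 + (-1)·0 + 4·0; (-4)·1 + 4·0 + 3·0) = (-4, -4, -4)
Cw1 = (48, 4, -12)
w1·Cw1 = (-4)·48 + (-4)·4 + (-4)·(-12) = -160; w1·w1 = (-4)·(-4) + (-4)·(-4) + (-4)·(-4) = 48
λ ≈ -160/48 = -3.3333

-3.3333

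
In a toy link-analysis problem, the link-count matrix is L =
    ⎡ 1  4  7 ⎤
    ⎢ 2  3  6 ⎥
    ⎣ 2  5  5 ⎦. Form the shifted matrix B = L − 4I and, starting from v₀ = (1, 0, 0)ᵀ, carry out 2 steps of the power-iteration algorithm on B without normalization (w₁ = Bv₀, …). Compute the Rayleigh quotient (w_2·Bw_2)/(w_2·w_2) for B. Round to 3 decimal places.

B = L − 4I has rows (-3, 4, 7); (2, -1, 6); (2, 5, 1)
w1 = Bv₀ = ((-3)·1 + 4·0 + 7·0; 2·1 + (-1)·0 + 6·0; 2·1 + 5·0 + 1·0) = (-3, 2, 2)
w2 = Bw1 = ((-3)·(-3) + 4·2 + 7·2; 2·(-3) + (-1)·2 + 6·2; 2·(-3) + 5·2 + 1·2) = (31, 4, 6)
Bw2 = (-35, 94, 88)
w2·Bw2 = -181; w2·w2 = 1013; μ ≈ -181/1013 = -0.179

μ ≈ -0.179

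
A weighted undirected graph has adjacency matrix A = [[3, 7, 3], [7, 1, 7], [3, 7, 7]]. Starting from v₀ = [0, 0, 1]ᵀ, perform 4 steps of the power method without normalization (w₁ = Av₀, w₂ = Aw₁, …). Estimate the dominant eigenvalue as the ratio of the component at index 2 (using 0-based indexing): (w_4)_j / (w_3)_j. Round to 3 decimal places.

λ ≈ 15.488

w1 = Av₀ = (3·0 + 7·0 + 3·1; 7·0 + 1·0 + 7·1; 3·0 + 7·0 + 7·1) = (3, 7, 7)
w2 = Aw1 = (3·3 + 7·7 + 3·7; 7·3 + 1·7 + 7·7; 3·3 + 7·7 + 7·7) = (79, 77, 107)
w3 = Aw2 = (1097, 1379, 1525)
w4 = Aw3 = (17519, 19733, 23619)
Ratio at component: 23619 / 1525 = 15.488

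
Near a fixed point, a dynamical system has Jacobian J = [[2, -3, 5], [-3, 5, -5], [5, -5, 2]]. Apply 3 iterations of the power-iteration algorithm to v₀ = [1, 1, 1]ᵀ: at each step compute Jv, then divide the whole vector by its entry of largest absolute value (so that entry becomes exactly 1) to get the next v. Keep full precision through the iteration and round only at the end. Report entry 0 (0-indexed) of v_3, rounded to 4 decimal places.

-0.7809

Jv0 = (4.00000, -3.00000, 2.00000); divide by 4.00000 → v1 = (1.00000, -0.75000, 0.50000)
Jv1 = (6.75000, -9.25000, 9.75000); divide by 9.75000 → v2 = (0.69231, -0.94872, 1.00000)
Jv2 = (9.23077, -11.82051, 10.20513); divide by -11.82051 → v3 = (-0.78091, 1.00000, -0.86334)
Requested entry of v3: 360/-461 = -0.7809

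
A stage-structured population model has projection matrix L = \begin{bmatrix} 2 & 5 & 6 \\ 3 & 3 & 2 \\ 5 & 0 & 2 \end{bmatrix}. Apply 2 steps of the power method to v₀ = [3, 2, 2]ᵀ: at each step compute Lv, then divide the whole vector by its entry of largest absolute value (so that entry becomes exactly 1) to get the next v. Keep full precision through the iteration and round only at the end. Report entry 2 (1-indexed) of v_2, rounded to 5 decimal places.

Lv0 = (28.000000, 19.000000, 19.000000); divide by 28.000000 → v1 = (1.000000, 0.678571, 0.678571)
Lv1 = (9.464286, 6.392857, 6.357143); divide by 9.464286 → v2 = (1.000000, 0.675472, 0.671698)
Requested entry of v2: 179/265 = 0.67547

0.67547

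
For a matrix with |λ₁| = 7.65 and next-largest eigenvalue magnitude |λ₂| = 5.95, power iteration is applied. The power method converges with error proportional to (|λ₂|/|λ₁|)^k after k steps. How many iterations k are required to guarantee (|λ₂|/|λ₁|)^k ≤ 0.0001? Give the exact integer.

|λ₂/λ₁| = 5.95/7.65 = 0.77778
Need k ≥ ln(0.0001) / ln(0.77778) = -9.2103 / -0.2513 ≈ 36.649
Smallest integer k satisfying the bound: 37

37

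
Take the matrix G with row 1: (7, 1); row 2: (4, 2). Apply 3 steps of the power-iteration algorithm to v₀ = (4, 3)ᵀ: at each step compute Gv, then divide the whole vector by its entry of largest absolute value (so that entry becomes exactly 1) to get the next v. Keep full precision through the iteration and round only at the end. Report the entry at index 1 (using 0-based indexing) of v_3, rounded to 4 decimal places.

0.7018

Gv0 = (31.00000, 22.00000); divide by 31.00000 → v1 = (1.00000, 0.70968)
Gv1 = (7.70968, 5.41935); divide by 7.70968 → v2 = (1.00000, 0.70293)
Gv2 = (7.70293, 5.40586); divide by 7.70293 → v3 = (1.00000, 0.70179)
Requested entry of v3: 1292/1841 = 0.7018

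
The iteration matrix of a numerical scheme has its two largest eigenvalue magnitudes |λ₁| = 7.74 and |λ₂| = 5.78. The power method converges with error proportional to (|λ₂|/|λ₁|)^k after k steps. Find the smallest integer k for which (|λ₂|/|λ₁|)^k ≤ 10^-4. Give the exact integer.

32

|λ₂/λ₁| = 5.78/7.74 = 0.74677
Need k ≥ ln(10^-4) / ln(0.74677) = -9.2103 / -0.2920 ≈ 31.542
Smallest integer k satisfying the bound: 32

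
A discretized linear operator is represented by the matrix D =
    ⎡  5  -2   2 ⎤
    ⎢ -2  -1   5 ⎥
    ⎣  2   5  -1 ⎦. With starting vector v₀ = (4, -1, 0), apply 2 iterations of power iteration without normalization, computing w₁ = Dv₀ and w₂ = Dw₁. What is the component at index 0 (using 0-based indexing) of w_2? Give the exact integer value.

130

w1 = Dv₀ = (5·4 + (-2)·(-1) + 2·0; (-2)·4 + (-1)·(-1) + 5·0; 2·4 + 5·(-1) + (-1)·0) = (22, -7, 3)
w2 = Dw1 = (5·22 + (-2)·(-7) + 2·3; (-2)·22 + (-1)·(-7) + 5·3; 2·22 + 5·(-7) + (-1)·3) = (130, -22, 6)
The requested component of w2 is 130.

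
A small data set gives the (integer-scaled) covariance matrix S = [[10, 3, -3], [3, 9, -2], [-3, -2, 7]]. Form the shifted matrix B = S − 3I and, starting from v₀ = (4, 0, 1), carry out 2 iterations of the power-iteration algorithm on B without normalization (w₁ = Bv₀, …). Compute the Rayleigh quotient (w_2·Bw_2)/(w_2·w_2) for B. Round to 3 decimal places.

B = S − 3I has rows (7, 3, -3); (3, 6, -2); (-3, -2, 4)
w1 = Bv₀ = (25, 10, -8)
w2 = Bw1 = (229, 151, -127)
Bw2 = (2437, 1847, -1497)
w2·Bw2 = 1027089; w2·w2 = 91371; μ ≈ 1027089/91371 = 11.241

μ ≈ 11.241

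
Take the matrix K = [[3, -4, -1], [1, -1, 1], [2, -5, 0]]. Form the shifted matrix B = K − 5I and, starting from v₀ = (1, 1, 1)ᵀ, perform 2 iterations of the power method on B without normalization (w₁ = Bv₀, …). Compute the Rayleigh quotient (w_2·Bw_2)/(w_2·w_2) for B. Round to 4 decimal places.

-4.0890

B = K − 5I has rows (-2, -4, -1); (1, -6, 1); (2, -5, -5)
w1 = Bv₀ = ((-2)·1 + (-4)·1 + (-1)·1; 1·1 + (-6)·1 + 1·1; 2·1 + (-5)·1 + (-5)·1) = (-7, -4, -8)
w2 = Bw1 = ((-2)·(-7) + (-4)·(-4) + (-1)·(-8); 1·(-7) + (-6)·(-4) + 1·(-8); 2·(-7) + (-5)·(-4) + (-5)·(-8)) = (38, 9, 46)
Bw2 = (-158, 30, -199)
w2·Bw2 = -14888; w2·w2 = 3641; μ ≈ -14888/3641 = -4.0890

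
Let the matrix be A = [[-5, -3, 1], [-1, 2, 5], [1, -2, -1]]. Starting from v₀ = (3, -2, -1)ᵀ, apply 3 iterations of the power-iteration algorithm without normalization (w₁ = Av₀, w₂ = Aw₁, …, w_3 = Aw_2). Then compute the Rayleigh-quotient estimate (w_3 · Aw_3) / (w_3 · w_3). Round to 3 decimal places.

λ ≈ -5.204

w1 = Av₀ = ((-5)·3 + (-3)·(-2) + 1·(-1); (-1)·3 + 2·(-2) + 5·(-1); 1·3 + (-2)·(-2) + (-1)·(-1)) = (-10, -12, 8)
w2 = Aw1 = ((-5)·(-10) + (-3)·(-12) + 1·8; (-1)·(-10) + 2·(-12) + 5·8; 1·(-10) + (-2)·(-12) + (-1)·8) = (94, 26, 6)
w3 = Aw2 = (-542, -12, 36)
Aw3 = (2782, 698, -554)
w3·Aw3 = (-542)·2782 + (-12)·698 + 36·(-554) = -1536164; w3·w3 = (-542)·(-542) + (-12)·(-12) + 36·36 = 295204
λ ≈ -1536164/295204 = -5.204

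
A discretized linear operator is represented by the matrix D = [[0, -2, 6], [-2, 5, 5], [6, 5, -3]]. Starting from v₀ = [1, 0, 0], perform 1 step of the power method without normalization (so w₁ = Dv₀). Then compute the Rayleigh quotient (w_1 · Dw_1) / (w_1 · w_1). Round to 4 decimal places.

w1 = Dv₀ = (0, -2, 6)
Dw1 = (40, 20, -28)
w1·Dw1 = 0·40 + (-2)·20 + 6·(-28) = -208; w1·w1 = 0·0 + (-2)·(-2) + 6·6 = 40
λ ≈ -208/40 = -5.2000

-5.2000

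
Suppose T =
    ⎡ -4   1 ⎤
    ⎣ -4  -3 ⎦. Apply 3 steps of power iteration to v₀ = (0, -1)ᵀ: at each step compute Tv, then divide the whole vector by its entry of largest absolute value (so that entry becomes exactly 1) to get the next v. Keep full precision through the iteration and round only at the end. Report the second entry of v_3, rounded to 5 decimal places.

0.39394

Tv0 = (-1.000000, 3.000000); divide by 3.000000 → v1 = (-0.333333, 1.000000)
Tv1 = (2.333333, -1.666667); divide by 2.333333 → v2 = (1.000000, -0.714286)
Tv2 = (-4.714286, -1.857143); divide by -4.714286 → v3 = (1.000000, 0.393939)
Requested entry of v3: -13/-33 = 0.39394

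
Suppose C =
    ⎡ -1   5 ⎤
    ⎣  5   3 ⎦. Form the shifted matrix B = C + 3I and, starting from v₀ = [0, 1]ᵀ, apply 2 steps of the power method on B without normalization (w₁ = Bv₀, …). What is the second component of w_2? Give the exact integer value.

B = C + 3I has rows (2, 5); (5, 6)
w1 = Bv₀ = (2·0 + 5·1; 5·0 + 6·1) = (5, 6)
w2 = Bw1 = (2·5 + 5·6; 5·5 + 6·6) = (40, 61)
Requested component of w2: 61

61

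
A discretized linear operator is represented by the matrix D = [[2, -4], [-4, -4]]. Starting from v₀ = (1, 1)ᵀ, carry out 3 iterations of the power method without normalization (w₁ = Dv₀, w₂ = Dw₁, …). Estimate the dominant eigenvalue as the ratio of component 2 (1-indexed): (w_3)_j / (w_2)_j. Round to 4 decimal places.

w1 = Dv₀ = (-2, -8)
w2 = Dw1 = (28, 40)
w3 = Dw2 = (-104, -272)
Ratio at component: -272 / 40 = -6.8000

-6.8000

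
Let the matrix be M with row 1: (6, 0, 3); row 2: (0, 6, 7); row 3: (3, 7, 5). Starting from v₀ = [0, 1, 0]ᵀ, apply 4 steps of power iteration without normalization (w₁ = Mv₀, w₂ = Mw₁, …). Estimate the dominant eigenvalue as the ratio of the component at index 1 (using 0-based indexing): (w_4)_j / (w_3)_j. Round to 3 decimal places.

λ ≈ 12.960

w1 = Mv₀ = (6·0 + 0·1 + 3·0; 0·0 + 6·1 + 7·0; 3·0 + 7·1 + 5·0) = (0, 6, 7)
w2 = Mw1 = (6·0 + 0·6 + 3·7; 0·0 + 6·6 + 7·7; 3·0 + 7·6 + 5·7) = (21, 85, 77)
w3 = Mw2 = (357, 1049, 1043)
w4 = Mw3 = (5271, 13595, 13629)
Ratio at component: 13595 / 1049 = 12.960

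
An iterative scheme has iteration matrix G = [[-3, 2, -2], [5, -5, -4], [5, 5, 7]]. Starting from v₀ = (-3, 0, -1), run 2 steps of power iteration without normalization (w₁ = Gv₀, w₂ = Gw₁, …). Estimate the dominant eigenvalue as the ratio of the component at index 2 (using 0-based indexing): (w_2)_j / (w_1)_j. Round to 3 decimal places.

7.000

w1 = Gv₀ = ((-3)·(-3) + 2·0 + (-2)·(-1); 5·(-3) + (-5)·0 + (-4)·(-1); 5·(-3) + 5·0 + 7·(-1)) = (11, -11, -22)
w2 = Gw1 = ((-3)·11 + 2·(-11) + (-2)·(-22); 5·11 + (-5)·(-11) + (-4)·(-22); 5·11 + 5·(-11) + 7·(-22)) = (-11, 198, -154)
Ratio at component: -154 / -22 = 7.000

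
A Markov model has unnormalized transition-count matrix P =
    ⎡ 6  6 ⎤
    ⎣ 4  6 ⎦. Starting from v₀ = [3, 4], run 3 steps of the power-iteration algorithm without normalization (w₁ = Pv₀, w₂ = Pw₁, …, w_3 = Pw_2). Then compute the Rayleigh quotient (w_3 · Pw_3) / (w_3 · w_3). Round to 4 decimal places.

w1 = Pv₀ = (42, 36)
w2 = Pw1 = (468, 384)
w3 = Pw2 = (5112, 4176)
Pw3 = (55728, 45504)
w3·Pw3 = 5112·55728 + 4176·45504 = 474906240; w3·w3 = 5112·5112 + 4176·4176 = 43571520
λ ≈ 474906240/43571520 = 10.8995

10.8995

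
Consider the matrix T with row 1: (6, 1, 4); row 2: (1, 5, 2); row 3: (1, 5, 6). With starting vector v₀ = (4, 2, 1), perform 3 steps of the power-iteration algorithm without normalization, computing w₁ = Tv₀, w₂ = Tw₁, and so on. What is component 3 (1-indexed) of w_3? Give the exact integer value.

w1 = Tv₀ = (6·4 + 1·2 + 4·1; 1·4 + 5·2 + 2·1; 1·4 + 5·2 + 6·1) = (30, 16, 20)
w2 = Tw1 = (6·30 + 1·16 + 4·20; 1·30 + 5·16 + 2·20; 1·30 + 5·16 + 6·20) = (276, 150, 230)
w3 = Tw2 = (2726, 1486, 2406)
The requested component of w3 is 2406.

2406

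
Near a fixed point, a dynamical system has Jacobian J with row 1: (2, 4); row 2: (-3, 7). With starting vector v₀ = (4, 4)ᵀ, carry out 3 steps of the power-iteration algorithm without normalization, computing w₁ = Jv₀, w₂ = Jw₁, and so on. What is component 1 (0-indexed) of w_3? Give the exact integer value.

w1 = Jv₀ = (2·4 + 4·4; (-3)·4 + 7·4) = (24, 16)
w2 = Jw1 = (2·24 + 4·16; (-3)·24 + 7·16) = (112, 40)
w3 = Jw2 = (384, -56)
The requested component of w3 is -56.

-56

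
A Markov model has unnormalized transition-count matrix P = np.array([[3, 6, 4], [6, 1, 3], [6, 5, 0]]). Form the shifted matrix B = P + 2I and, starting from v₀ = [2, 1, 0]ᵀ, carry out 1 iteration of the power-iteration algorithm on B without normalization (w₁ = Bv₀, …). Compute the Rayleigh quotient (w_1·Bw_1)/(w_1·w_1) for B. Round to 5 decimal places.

13.21169

B = P + 2I has rows (5, 6, 4); (6, 3, 3); (6, 5, 2)
w1 = Bv₀ = (16, 15, 17)
Bw1 = (238, 192, 205)
w1·Bw1 = 10173; w1·w1 = 770; μ ≈ 10173/770 = 13.21169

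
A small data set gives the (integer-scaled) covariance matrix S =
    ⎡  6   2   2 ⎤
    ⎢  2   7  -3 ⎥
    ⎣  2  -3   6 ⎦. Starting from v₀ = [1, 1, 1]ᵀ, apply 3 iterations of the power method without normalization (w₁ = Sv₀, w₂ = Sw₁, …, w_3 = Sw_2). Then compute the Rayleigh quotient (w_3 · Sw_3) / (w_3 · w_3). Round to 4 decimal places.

w1 = Sv₀ = (10, 6, 5)
w2 = Sw1 = (82, 47, 32)
w3 = Sw2 = (650, 397, 215)
Sw3 = (5124, 3434, 1399)
w3·Sw3 = 650·5124 + 397·3434 + 215·1399 = 4994683; w3·w3 = 650·650 + 397·397 + 215·215 = 626334
λ ≈ 4994683/626334 = 7.9745

7.9745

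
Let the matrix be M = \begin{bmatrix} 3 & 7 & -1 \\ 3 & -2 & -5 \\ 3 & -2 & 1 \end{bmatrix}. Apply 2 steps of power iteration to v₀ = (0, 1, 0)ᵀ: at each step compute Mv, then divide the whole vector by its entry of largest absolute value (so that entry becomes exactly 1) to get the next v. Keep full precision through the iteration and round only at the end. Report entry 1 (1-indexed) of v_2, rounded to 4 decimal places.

0.2571

Mv0 = (7.00000, -2.00000, -2.00000); divide by 7.00000 → v1 = (1.00000, -0.28571, -0.28571)
Mv1 = (1.28571, 5.00000, 3.28571); divide by 5.00000 → v2 = (0.25714, 1.00000, 0.65714)
Requested entry of v2: 9/35 = 0.2571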